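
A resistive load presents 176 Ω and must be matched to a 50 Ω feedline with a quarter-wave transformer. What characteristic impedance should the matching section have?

Z_qwt = √(Z_0·R_L) = √(50 × 176) = √8800

Z_qwt ≈ 93.8 Ω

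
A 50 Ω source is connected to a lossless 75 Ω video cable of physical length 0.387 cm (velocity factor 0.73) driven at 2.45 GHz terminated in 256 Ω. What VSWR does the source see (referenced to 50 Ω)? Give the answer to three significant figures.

λ = v/f = 0.73·c / 2.45 GHz = 0.0894 m
βl = 2π·l/λ = 2π × 0.0433 = 15.6°
tan(βl) = 0.279
Z_in = Z_0·(Z_L + jZ_0·tanβl)/(Z_0 + jZ_L·tanβl) = 145 − j117 Ω
Γ_s = (Z_in − Z_s)/(Z_in + Z_s) = (94.7 − j117)/(195 − j117), |Γ_s| = 0.662
VSWR = (1 + |Γ_s|)/(1 − |Γ_s|)

VSWR ≈ 4.92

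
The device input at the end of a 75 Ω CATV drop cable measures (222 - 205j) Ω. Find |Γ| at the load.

Γ = (Z_L − Z_0)/(Z_L + Z_0) = (147 − j205)/(297 − j205)
|Γ| = 252/361

|Γ| ≈ 0.699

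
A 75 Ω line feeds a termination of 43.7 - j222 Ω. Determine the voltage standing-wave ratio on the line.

VSWR ≈ 17.3

Γ = (Z_L − Z_0)/(Z_L + Z_0) = (-31.3 − j222)/(118.7 − j222)
|Γ| = 224/252 = 0.891
VSWR = (1 + |Γ|)/(1 − |Γ|) = 1.89/0.109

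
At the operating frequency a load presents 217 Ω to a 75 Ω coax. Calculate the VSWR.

VSWR ≈ 2.89

Γ = (217 − 75)/(217 + 75) = 0.486
VSWR = (1 + 0.486)/(1 − 0.486)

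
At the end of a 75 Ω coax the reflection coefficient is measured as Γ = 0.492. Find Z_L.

Z_L ≈ 220 Ω

Z_L = Z_0·(1 + Γ)/(1 − Γ) = 75·(1.49)/(0.508)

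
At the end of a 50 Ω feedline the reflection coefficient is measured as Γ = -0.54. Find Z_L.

Z_L ≈ 14.9 Ω

Z_L = Z_0·(1 + Γ)/(1 − Γ) = 50·(0.46)/(1.54)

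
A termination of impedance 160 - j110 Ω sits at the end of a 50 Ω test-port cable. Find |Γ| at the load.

|Γ| ≈ 0.656

Γ = (Z_L − Z_0)/(Z_L + Z_0) = (110 − j110)/(210 − j110)
|Γ| = 156/237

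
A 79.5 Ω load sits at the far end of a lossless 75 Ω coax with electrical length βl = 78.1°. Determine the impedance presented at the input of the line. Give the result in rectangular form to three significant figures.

tan(βl) = tan(78.1°) = 4.75
Z_in = Z_0·(Z_L + jZ_0·tanβl)/(Z_0 + jZ_L·tanβl)
     = 75·(79.5 + j356)/(75 + j377)

Z_in ≈ 71.1 − j1.67 Ω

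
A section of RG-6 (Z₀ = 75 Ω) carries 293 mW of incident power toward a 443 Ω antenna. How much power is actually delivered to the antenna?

P_delivered ≈ 145 mW

Γ = (443 − 75)/(443 + 75) = 0.71
|Γ|² = 0.505
P_refl = |Γ|²·P_inc = 148 mW, P_del = (1 − |Γ|²)·P_inc = 145 mW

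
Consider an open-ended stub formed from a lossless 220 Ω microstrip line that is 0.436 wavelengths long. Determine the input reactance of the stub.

X_in ≈ 517 Ω (inductive)

βl = 2π × 0.436 = 157°
tan(βl) = -0.425
For an open-ended stub, Z_in = −jZ_0·cot(βl) = −jZ_0/tan(βl)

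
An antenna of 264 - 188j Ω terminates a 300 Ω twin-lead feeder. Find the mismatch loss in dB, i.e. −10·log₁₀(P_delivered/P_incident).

Γ = (-36 − j188)/(564 − j188), |Γ| = 0.322
|Γ|² = 0.104, so P_del/P_inc = 1 − |Γ|² = 0.896
ML = −10·log₁₀(1 − |Γ|²)

mismatch loss ≈ 0.475 dB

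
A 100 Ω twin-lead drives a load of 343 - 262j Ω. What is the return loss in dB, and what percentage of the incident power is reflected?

RL ≈ 3.17 dB; 48.2% of incident power reflected

Γ = (243 − j262)/(443 − j262), |Γ| = 0.694
RL = −20·log₁₀(0.694) = 3.17 dB
P_refl/P_inc = |Γ|² = 0.482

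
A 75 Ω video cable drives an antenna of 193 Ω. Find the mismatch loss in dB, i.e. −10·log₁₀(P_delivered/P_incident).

mismatch loss ≈ 0.936 dB

Γ = (193 − 75)/(193 + 75) = 0.44
|Γ|² = 0.194, so P_del/P_inc = 1 − |Γ|² = 0.806
ML = −10·log₁₀(1 − |Γ|²)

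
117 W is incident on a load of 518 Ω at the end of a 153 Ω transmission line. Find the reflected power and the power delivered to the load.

P_reflected ≈ 34.6 W; P_delivered ≈ 82.4 W

Γ = (518 − 153)/(518 + 153) = 0.544
|Γ|² = 0.296
P_refl = |Γ|²·P_inc = 34.6 W, P_del = (1 − |Γ|²)·P_inc = 82.4 W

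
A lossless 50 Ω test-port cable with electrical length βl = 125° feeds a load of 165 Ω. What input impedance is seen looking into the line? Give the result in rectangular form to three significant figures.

Z_in ≈ 21.6 + j30.4 Ω

tan(βl) = tan(125°) = -1.43
Z_in = Z_0·(Z_L + jZ_0·tanβl)/(Z_0 + jZ_L·tanβl)
     = 50·(165 − j71.4)/(50 − j236)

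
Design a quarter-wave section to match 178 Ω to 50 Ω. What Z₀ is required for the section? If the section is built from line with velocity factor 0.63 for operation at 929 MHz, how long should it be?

Z_qwt = √(Z_0·R_L) = √(50 × 178) = √8900
λ = 0.63·c/f = 0.203 m, so l = λ/4 = 0.0509 m

Z_qwt ≈ 94.3 Ω; length ≈ 5.09 cm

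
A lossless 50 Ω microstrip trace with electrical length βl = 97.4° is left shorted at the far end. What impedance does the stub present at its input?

Z_in ≈ −j385 Ω

tan(βl) = -7.7
For a shorted stub, Z_in = jZ_0·tan(βl)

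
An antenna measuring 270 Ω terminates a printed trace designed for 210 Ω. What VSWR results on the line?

VSWR ≈ 1.29

For a purely resistive load, VSWR = R_L/Z_0 or Z_0/R_L (whichever > 1) = 270/210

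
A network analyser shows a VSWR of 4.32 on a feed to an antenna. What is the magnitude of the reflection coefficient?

|Γ| = (S − 1)/(S + 1) = (4.32 − 1)/(4.32 + 1) = 3.32/5.32

|Γ| ≈ 0.624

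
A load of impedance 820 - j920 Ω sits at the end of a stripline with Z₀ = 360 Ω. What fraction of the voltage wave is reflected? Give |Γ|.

Γ = (Z_L − Z_0)/(Z_L + Z_0) = (460 − j920)/(1180 − j920)
|Γ| = 1030/1500

|Γ| ≈ 0.687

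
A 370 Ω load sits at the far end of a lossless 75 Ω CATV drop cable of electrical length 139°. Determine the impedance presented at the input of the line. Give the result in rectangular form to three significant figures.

Z_in ≈ 33.5 + j78.5 Ω

tan(βl) = tan(139°) = -0.869
Z_in = Z_0·(Z_L + jZ_0·tanβl)/(Z_0 + jZ_L·tanβl)
     = 75·(370 − j65.2)/(75 − j322)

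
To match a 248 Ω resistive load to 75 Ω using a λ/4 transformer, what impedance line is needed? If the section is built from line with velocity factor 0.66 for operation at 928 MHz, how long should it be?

Z_qwt ≈ 136 Ω; length ≈ 5.33 cm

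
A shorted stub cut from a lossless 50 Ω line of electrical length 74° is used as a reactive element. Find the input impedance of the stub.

tan(βl) = 3.49
For a shorted stub, Z_in = jZ_0·tan(βl)

Z_in ≈ +j174 Ω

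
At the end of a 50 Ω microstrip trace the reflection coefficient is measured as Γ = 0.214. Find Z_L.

Z_L ≈ 77.2 Ω

Z_L = Z_0·(1 + Γ)/(1 − Γ) = 50·(1.21)/(0.786)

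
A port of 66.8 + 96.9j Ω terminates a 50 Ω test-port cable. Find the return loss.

RL ≈ 3.77 dB

Γ = (16.8 + j96.9)/(116.8 + j96.9), |Γ| = 0.648
RL = −20·log₁₀|Γ| = −20·log₁₀(0.648)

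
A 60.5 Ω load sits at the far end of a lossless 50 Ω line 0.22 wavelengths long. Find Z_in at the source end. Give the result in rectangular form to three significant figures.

Z_in ≈ 41.8 − j2.95 Ω

βl = 2π × 0.22 = 79.2°
tan(βl) = tan(79.2°) = 5.24
Z_in = Z_0·(Z_L + jZ_0·tanβl)/(Z_0 + jZ_L·tanβl)
     = 50·(60.5 + j262)/(50 + j317)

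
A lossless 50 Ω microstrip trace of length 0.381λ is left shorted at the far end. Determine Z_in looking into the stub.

βl = 2π × 0.381 = 137°
tan(βl) = -0.927
For a shorted stub, Z_in = jZ_0·tan(βl)

Z_in ≈ −j46.4 Ω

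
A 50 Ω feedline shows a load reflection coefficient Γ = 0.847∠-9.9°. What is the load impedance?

Z_L ≈ 291 − j299 Ω

Z_L = Z_0·(1 + Γ)/(1 − Γ) = 50·(1.83 − j0.146)/(0.166 + j0.146)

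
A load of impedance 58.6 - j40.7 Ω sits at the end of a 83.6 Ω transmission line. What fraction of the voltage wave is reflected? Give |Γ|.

Γ = (Z_L − Z_0)/(Z_L + Z_0) = (-25 − j40.7)/(142.2 − j40.7)
|Γ| = 47.8/148

|Γ| ≈ 0.323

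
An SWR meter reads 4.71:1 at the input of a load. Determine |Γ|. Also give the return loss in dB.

|Γ| = (S − 1)/(S + 1) = (4.71 − 1)/(4.71 + 1) = 3.71/5.71
RL = −20·log₁₀|Γ| = −20·log₁₀(0.65)

|Γ| ≈ 0.65; return loss ≈ 3.75 dB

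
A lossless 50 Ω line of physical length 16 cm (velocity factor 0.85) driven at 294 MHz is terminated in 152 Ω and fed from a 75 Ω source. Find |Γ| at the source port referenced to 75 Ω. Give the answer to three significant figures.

λ = v/f = 0.85·c / 294 MHz = 0.867 m
βl = 2π·l/λ = 2π × 0.184 = 66.4°
tan(βl) = 2.29
Z_in = Z_0·(Z_L + jZ_0·tanβl)/(Z_0 + jZ_L·tanβl) = 19.2 − j19.1 Ω
Γ_s = (Z_in − Z_s)/(Z_in + Z_s) = (-55.8 − j19.1)/(94.2 − j19.1), |Γ_s| = 0.614

|Γ| ≈ 0.614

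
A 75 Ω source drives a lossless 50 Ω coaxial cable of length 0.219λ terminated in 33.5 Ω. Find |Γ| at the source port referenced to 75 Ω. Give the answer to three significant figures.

|Γ| ≈ 0.0799

βl = 2π × 0.219 = 78.8°
tan(βl) = 5.07
Z_in = Z_0·(Z_L + jZ_0·tanβl)/(Z_0 + jZ_L·tanβl) = 71.3 + j11.1 Ω
Γ_s = (Z_in − Z_s)/(Z_in + Z_s) = (-3.65 + j11.1)/(146 + j11.1), |Γ_s| = 0.0799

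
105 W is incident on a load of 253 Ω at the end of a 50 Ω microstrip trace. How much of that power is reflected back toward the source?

Γ = (253 − 50)/(253 + 50) = 0.67
|Γ|² = 0.449
P_refl = |Γ|²·P_inc = 47.1 W, P_del = (1 − |Γ|²)·P_inc = 57.9 W

P_reflected ≈ 47.1 W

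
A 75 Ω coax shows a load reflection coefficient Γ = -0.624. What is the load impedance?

Z_L ≈ 17.4 Ω

Z_L = Z_0·(1 + Γ)/(1 − Γ) = 75·(0.376)/(1.62)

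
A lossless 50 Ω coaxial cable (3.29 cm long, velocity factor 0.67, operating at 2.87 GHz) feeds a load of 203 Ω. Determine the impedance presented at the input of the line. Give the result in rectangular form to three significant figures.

λ = v/f = 0.67·c / 2.87 GHz = 0.07 m
βl = 2π·l/λ = 2π × 0.47 = 169°
tan(βl) = tan(169°) = -0.192
Z_in = Z_0·(Z_L + jZ_0·tanβl)/(Z_0 + jZ_L·tanβl)
     = 50·(203 − j9.61)/(50 − j39)

Z_in ≈ 131 + j92.5 Ω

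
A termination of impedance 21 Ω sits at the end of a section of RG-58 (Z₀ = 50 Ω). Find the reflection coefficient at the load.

Γ = (Z_L − Z_0)/(Z_L + Z_0) = (21 − 50)/(21 + 50) = -29/71

Γ = -0.408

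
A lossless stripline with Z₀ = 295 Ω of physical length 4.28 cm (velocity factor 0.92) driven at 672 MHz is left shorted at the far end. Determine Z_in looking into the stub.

λ = v/f = 0.92·c / 672 MHz = 0.411 m
βl = 2π·l/λ = 2π × 0.104 = 37.5°
tan(βl) = 0.768
For a shorted stub, Z_in = jZ_0·tan(βl)

Z_in ≈ +j226 Ω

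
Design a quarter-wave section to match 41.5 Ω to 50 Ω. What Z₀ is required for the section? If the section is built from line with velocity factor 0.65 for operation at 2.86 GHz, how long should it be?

Z_qwt = √(Z_0·R_L) = √(50 × 41.5) = √2075
λ = 0.65·c/f = 0.0682 m, so l = λ/4 = 0.017 m

Z_qwt ≈ 45.6 Ω; length ≈ 1.7 cm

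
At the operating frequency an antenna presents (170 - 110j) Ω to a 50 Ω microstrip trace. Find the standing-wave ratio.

VSWR ≈ 4.91

Γ = (Z_L − Z_0)/(Z_L + Z_0) = (120 − j110)/(220 − j110)
|Γ| = 163/246 = 0.662
VSWR = (1 + |Γ|)/(1 − |Γ|) = 1.66/0.338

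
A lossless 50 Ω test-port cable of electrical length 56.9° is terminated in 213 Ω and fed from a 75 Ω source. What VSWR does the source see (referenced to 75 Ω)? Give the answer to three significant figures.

tan(βl) = 1.53
Z_in = Z_0·(Z_L + jZ_0·tanβl)/(Z_0 + jZ_L·tanβl) = 16.3 − j30.1 Ω
Γ_s = (Z_in − Z_s)/(Z_in + Z_s) = (-58.7 − j30.1)/(91.3 − j30.1), |Γ_s| = 0.686
VSWR = (1 + |Γ_s|)/(1 − |Γ_s|)

VSWR ≈ 5.36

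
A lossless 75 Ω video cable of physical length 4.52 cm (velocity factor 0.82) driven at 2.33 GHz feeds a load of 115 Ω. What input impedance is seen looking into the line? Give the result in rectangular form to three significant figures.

λ = v/f = 0.82·c / 2.33 GHz = 0.106 m
βl = 2π·l/λ = 2π × 0.428 = 154°
tan(βl) = tan(154°) = -0.485
Z_in = Z_0·(Z_L + jZ_0·tanβl)/(Z_0 + jZ_L·tanβl)
     = 75·(115 − j36.4)/(75 − j55.8)

Z_in ≈ 91.5 + j31.6 Ω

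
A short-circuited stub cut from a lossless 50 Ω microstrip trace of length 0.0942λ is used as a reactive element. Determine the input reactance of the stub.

βl = 2π × 0.0942 = 33.9°
tan(βl) = 0.672
For a short-circuited stub, Z_in = jZ_0·tan(βl)

X_in ≈ 33.6 Ω (inductive)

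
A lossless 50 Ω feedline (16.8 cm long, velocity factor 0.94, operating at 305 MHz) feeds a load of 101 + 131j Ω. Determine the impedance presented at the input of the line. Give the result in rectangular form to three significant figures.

Z_in ≈ 13.9 − j37.8 Ω

λ = v/f = 0.94·c / 305 MHz = 0.925 m
βl = 2π·l/λ = 2π × 0.182 = 65.4°
tan(βl) = tan(65.4°) = 2.19
Z_in = Z_0·(Z_L + jZ_0·tanβl)/(Z_0 + jZ_L·tanβl)
     = 50·(101 + j240)/(-236 + j221)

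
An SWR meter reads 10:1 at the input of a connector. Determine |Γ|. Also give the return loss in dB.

|Γ| = (S − 1)/(S + 1) = (10 − 1)/(10 + 1) = 9/11
RL = −20·log₁₀|Γ| = −20·log₁₀(0.818)

|Γ| ≈ 0.818; return loss ≈ 1.74 dB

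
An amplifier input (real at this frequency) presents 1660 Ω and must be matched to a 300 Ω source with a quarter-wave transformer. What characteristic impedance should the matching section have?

Z_qwt = √(Z_0·R_L) = √(300 × 1660) = √498000

Z_qwt ≈ 706 Ω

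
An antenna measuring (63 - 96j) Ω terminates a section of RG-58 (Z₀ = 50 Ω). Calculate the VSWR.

VSWR ≈ 4.77

Γ = (Z_L − Z_0)/(Z_L + Z_0) = (13 − j96)/(113 − j96)
|Γ| = 96.9/148 = 0.653
VSWR = (1 + |Γ|)/(1 − |Γ|) = 1.65/0.347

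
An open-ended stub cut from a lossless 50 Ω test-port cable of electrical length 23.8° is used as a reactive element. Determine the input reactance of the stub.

tan(βl) = 0.441
For an open-ended stub, Z_in = −jZ_0·cot(βl) = −jZ_0/tan(βl)

X_in ≈ -113 Ω (capacitive)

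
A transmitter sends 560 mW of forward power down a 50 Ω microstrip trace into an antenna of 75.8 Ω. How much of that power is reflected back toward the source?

P_reflected ≈ 23.6 mW

Γ = (75.8 − 50)/(75.8 + 50) = 0.205
|Γ|² = 0.0421
P_refl = |Γ|²·P_inc = 23.6 mW, P_del = (1 − |Γ|²)·P_inc = 536 mW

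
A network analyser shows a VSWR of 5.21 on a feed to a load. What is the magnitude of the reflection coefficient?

|Γ| ≈ 0.678

|Γ| = (S − 1)/(S + 1) = (5.21 − 1)/(5.21 + 1) = 4.21/6.21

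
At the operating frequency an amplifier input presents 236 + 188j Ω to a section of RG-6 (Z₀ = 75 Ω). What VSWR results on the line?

Γ = (Z_L − Z_0)/(Z_L + Z_0) = (161 + j188)/(311 + j188)
|Γ| = 248/363 = 0.681
VSWR = (1 + |Γ|)/(1 − |Γ|) = 1.68/0.319

VSWR ≈ 5.27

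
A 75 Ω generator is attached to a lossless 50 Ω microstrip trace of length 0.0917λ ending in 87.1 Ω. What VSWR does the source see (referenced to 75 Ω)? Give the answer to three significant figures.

VSWR ≈ 1.73

βl = 2π × 0.0917 = 33°
tan(βl) = 0.65
Z_in = Z_0·(Z_L + jZ_0·tanβl)/(Z_0 + jZ_L·tanβl) = 54.3 − j29 Ω
Γ_s = (Z_in − Z_s)/(Z_in + Z_s) = (-20.7 − j29)/(129 − j29), |Γ_s| = 0.269
VSWR = (1 + |Γ_s|)/(1 − |Γ_s|)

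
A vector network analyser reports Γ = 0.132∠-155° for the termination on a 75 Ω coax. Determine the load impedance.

Z_L = Z_0·(1 + Γ)/(1 − Γ) = 75·(0.88 − j0.0558)/(1.12 + j0.0558)

Z_L ≈ 58.6 − j6.66 Ω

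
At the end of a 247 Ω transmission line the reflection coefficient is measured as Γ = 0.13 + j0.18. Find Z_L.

Z_L = Z_0·(1 + Γ)/(1 − Γ) = 247·(1.13 + j0.18)/(0.87 − j0.18)

Z_L ≈ 298 + j113 Ω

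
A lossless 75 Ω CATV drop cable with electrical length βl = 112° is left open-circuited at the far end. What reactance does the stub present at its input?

X_in ≈ 30.3 Ω (inductive)

tan(βl) = -2.48
For an open-circuited stub, Z_in = −jZ_0·cot(βl) = −jZ_0/tan(βl)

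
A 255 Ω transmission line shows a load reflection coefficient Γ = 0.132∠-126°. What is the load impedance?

Z_L ≈ 214 − j46.4 Ω

Z_L = Z_0·(1 + Γ)/(1 − Γ) = 255·(0.922 − j0.107)/(1.08 + j0.107)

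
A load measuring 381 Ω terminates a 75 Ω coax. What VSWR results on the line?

Γ = (381 − 75)/(381 + 75) = 0.671
VSWR = (1 + 0.671)/(1 − 0.671)

VSWR ≈ 5.08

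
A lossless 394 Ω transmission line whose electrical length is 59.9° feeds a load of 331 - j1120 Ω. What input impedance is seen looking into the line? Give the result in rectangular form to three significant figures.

tan(βl) = tan(59.9°) = 1.73
Z_in = Z_0·(Z_L + jZ_0·tanβl)/(Z_0 + jZ_L·tanβl)
     = 394·(331 − j440)/(2330 + j571)

Z_in ≈ 35.6 − j83.3 Ω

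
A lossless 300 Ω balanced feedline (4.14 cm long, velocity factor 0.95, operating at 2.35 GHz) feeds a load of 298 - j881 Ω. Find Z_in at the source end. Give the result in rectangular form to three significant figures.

λ = v/f = 0.95·c / 2.35 GHz = 0.121 m
βl = 2π·l/λ = 2π × 0.341 = 123°
tan(βl) = tan(123°) = -1.55
Z_in = Z_0·(Z_L + jZ_0·tanβl)/(Z_0 + jZ_L·tanβl)
     = 300·(298 − j1340)/(-1060 − j461)

Z_in ≈ 67.8 + j350 Ω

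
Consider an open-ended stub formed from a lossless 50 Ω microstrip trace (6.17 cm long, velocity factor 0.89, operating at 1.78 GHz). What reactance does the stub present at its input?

X_in ≈ 80.3 Ω (inductive)

λ = v/f = 0.89·c / 1.78 GHz = 0.15 m
βl = 2π·l/λ = 2π × 0.411 = 148°
tan(βl) = -0.623
For an open-ended stub, Z_in = −jZ_0·cot(βl) = −jZ_0/tan(βl)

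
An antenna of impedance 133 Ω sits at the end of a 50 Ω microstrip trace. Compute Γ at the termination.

Γ = 0.454

Γ = (Z_L − Z_0)/(Z_L + Z_0) = (133 − 50)/(133 + 50) = 83/183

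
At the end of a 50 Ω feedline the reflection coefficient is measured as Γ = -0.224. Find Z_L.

Z_L ≈ 31.7 Ω

Z_L = Z_0·(1 + Γ)/(1 − Γ) = 50·(0.776)/(1.22)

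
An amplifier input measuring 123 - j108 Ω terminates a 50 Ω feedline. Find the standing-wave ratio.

Γ = (Z_L − Z_0)/(Z_L + Z_0) = (73 − j108)/(173 − j108)
|Γ| = 130/204 = 0.639
VSWR = (1 + |Γ|)/(1 − |Γ|) = 1.64/0.361

VSWR ≈ 4.54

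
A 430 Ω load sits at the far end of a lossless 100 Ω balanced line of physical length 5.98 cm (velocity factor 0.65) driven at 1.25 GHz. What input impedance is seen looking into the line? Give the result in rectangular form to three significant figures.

λ = v/f = 0.65·c / 1.25 GHz = 0.156 m
βl = 2π·l/λ = 2π × 0.383 = 138°
tan(βl) = tan(138°) = -0.9
Z_in = Z_0·(Z_L + jZ_0·tanβl)/(Z_0 + jZ_L·tanβl)
     = 100·(430 − j90)/(100 − j387)

Z_in ≈ 48.7 + j98.5 Ω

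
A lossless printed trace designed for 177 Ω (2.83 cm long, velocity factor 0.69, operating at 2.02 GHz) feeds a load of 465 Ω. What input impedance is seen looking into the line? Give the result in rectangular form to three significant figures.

Z_in ≈ 69 + j25 Ω

λ = v/f = 0.69·c / 2.02 GHz = 0.102 m
βl = 2π·l/λ = 2π × 0.276 = 99.4°
tan(βl) = tan(99.4°) = -6.03
Z_in = Z_0·(Z_L + jZ_0·tanβl)/(Z_0 + jZ_L·tanβl)
     = 177·(465 − j1070)/(177 − j2800)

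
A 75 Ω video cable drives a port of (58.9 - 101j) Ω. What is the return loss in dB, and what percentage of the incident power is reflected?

Γ = (-16.1 − j101)/(133.9 − j101), |Γ| = 0.61
RL = −20·log₁₀(0.61) = 4.3 dB
P_refl/P_inc = |Γ|² = 0.372

RL ≈ 4.3 dB; 37.2% of incident power reflected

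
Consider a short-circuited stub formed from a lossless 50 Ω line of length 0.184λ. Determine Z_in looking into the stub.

Z_in ≈ +j114 Ω

βl = 2π × 0.184 = 66.2°
tan(βl) = 2.27
For a short-circuited stub, Z_in = jZ_0·tan(βl)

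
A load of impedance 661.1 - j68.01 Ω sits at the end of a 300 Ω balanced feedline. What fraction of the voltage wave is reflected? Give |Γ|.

|Γ| ≈ 0.381

Γ = (Z_L − Z_0)/(Z_L + Z_0) = (361.1 − j68.01)/(961.1 − j68.01)
|Γ| = 367/964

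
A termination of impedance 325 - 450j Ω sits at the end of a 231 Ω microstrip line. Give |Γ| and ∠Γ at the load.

Γ ≈ 0.643 ∠ -39.2°

Γ = (Z_L − Z_0)/(Z_L + Z_0) = (94 − j450)/(556 − j450)
|Γ| = 460/715 = 0.643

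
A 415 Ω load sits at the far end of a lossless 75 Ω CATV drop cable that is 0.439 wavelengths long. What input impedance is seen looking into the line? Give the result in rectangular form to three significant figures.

Z_in ≈ 80.7 + j150 Ω

βl = 2π × 0.439 = 158°
tan(βl) = tan(158°) = -0.403
Z_in = Z_0·(Z_L + jZ_0·tanβl)/(Z_0 + jZ_L·tanβl)
     = 75·(415 − j30.2)/(75 − j167)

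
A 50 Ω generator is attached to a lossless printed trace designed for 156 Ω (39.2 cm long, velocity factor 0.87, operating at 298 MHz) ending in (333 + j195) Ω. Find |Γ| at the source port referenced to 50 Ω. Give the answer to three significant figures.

|Γ| ≈ 0.758

λ = v/f = 0.87·c / 298 MHz = 0.876 m
βl = 2π·l/λ = 2π × 0.448 = 161°
tan(βl) = -0.342
Z_in = Z_0·(Z_L + jZ_0·tanβl)/(Z_0 + jZ_L·tanβl) = 145 + j173 Ω
Γ_s = (Z_in − Z_s)/(Z_in + Z_s) = (94.7 + j173)/(195 + j173), |Γ_s| = 0.758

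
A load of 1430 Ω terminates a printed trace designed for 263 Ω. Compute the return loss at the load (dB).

RL ≈ 3.23 dB

Γ = (1430 − 263)/(1430 + 263) = 0.689
RL = −20·log₁₀|Γ| = −20·log₁₀(0.689)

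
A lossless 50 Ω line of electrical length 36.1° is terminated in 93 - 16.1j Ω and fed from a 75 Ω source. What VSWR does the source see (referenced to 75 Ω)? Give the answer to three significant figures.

VSWR ≈ 2.16

tan(βl) = 0.729
Z_in = Z_0·(Z_L + jZ_0·tanβl)/(Z_0 + jZ_L·tanβl) = 42.3 − j30 Ω
Γ_s = (Z_in − Z_s)/(Z_in + Z_s) = (-32.7 − j30)/(117 − j30), |Γ_s| = 0.366
VSWR = (1 + |Γ_s|)/(1 − |Γ_s|)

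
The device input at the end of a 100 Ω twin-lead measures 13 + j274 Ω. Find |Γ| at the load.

|Γ| ≈ 0.97

Γ = (Z_L − Z_0)/(Z_L + Z_0) = (-87 + j274)/(113 + j274)
|Γ| = 287/296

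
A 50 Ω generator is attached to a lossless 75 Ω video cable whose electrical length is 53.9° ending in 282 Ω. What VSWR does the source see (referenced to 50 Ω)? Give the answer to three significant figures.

tan(βl) = 1.37
Z_in = Z_0·(Z_L + jZ_0·tanβl)/(Z_0 + jZ_L·tanβl) = 29.4 − j49 Ω
Γ_s = (Z_in − Z_s)/(Z_in + Z_s) = (-20.6 − j49)/(79.4 − j49), |Γ_s| = 0.569
VSWR = (1 + |Γ_s|)/(1 − |Γ_s|)

VSWR ≈ 3.64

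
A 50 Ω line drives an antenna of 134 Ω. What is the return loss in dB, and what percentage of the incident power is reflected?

Γ = (134 − 50)/(134 + 50) = 0.457
RL = −20·log₁₀(0.457) = 6.81 dB
P_refl/P_inc = |Γ|² = 0.208

RL ≈ 6.81 dB; 20.8% of incident power reflected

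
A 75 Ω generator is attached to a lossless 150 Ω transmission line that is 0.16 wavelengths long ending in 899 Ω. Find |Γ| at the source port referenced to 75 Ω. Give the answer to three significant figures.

|Γ| ≈ 0.7

βl = 2π × 0.16 = 57.6°
tan(βl) = 1.58
Z_in = Z_0·(Z_L + jZ_0·tanβl)/(Z_0 + jZ_L·tanβl) = 34.7 − j91.5 Ω
Γ_s = (Z_in − Z_s)/(Z_in + Z_s) = (-40.3 − j91.5)/(110 − j91.5), |Γ_s| = 0.7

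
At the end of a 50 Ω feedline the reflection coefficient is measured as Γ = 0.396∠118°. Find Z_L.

Z_L ≈ 27.6 + j22.9 Ω

Z_L = Z_0·(1 + Γ)/(1 − Γ) = 50·(0.814 + j0.35)/(1.19 − j0.35)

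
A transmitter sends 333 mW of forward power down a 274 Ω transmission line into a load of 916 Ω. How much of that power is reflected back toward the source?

P_reflected ≈ 96.9 mW

Γ = (916 − 274)/(916 + 274) = 0.539
|Γ|² = 0.291
P_refl = |Γ|²·P_inc = 96.9 mW, P_del = (1 − |Γ|²)·P_inc = 236 mW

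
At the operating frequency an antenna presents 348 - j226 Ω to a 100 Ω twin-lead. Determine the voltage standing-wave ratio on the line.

Γ = (Z_L − Z_0)/(Z_L + Z_0) = (248 − j226)/(448 − j226)
|Γ| = 336/502 = 0.669
VSWR = (1 + |Γ|)/(1 − |Γ|) = 1.67/0.331

VSWR ≈ 5.04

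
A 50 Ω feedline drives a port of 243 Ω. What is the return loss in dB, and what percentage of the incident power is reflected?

RL ≈ 3.63 dB; 43.4% of incident power reflected

Γ = (243 − 50)/(243 + 50) = 0.659
RL = −20·log₁₀(0.659) = 3.63 dB
P_refl/P_inc = |Γ|² = 0.434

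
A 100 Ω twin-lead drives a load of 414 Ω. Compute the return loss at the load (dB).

RL ≈ 4.28 dB

Γ = (414 − 100)/(414 + 100) = 0.611
RL = −20·log₁₀|Γ| = −20·log₁₀(0.611)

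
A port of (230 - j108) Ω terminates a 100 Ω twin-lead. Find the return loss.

Γ = (130 − j108)/(330 − j108), |Γ| = 0.487
RL = −20·log₁₀|Γ| = −20·log₁₀(0.487)

RL ≈ 6.25 dB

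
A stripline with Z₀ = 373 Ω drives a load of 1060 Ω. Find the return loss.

RL ≈ 6.39 dB

Γ = (1060 − 373)/(1060 + 373) = 0.479
RL = −20·log₁₀|Γ| = −20·log₁₀(0.479)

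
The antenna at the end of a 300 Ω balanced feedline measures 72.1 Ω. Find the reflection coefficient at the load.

Γ = -0.612

Γ = (Z_L − Z_0)/(Z_L + Z_0) = (72.1 − 300)/(72.1 + 300) = -227.9/372.1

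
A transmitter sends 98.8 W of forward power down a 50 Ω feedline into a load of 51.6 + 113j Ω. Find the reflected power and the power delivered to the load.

|Γ| = |(1.6 + j113)/(101.6 + j113)| = 0.744
|Γ|² = 0.553
P_refl = |Γ|²·P_inc = 54.6 W, P_del = (1 − |Γ|²)·P_inc = 44.2 W

P_reflected ≈ 54.6 W; P_delivered ≈ 44.2 W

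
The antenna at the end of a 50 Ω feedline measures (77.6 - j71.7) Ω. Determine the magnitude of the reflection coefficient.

Γ = (Z_L − Z_0)/(Z_L + Z_0) = (27.6 − j71.7)/(127.6 − j71.7)
|Γ| = 76.8/146

|Γ| ≈ 0.525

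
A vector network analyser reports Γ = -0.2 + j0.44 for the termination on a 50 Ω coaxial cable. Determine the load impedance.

Z_L = Z_0·(1 + Γ)/(1 − Γ) = 50·(0.8 + j0.44)/(1.2 − j0.44)

Z_L ≈ 23.5 + j26.9 Ω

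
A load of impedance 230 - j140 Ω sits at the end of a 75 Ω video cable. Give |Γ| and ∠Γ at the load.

Γ ≈ 0.622 ∠ -17.4°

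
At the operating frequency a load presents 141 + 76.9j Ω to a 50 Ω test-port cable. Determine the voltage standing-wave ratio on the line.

Γ = (Z_L − Z_0)/(Z_L + Z_0) = (91 + j76.9)/(191 + j76.9)
|Γ| = 119/206 = 0.579
VSWR = (1 + |Γ|)/(1 − |Γ|) = 1.58/0.421

VSWR ≈ 3.75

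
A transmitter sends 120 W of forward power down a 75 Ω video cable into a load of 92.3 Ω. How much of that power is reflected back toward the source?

Γ = (92.3 − 75)/(92.3 + 75) = 0.103
|Γ|² = 0.0107
P_refl = |Γ|²·P_inc = 1.28 W, P_del = (1 − |Γ|²)·P_inc = 119 W

P_reflected ≈ 1.28 W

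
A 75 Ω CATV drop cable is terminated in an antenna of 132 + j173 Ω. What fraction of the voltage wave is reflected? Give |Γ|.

Γ = (Z_L − Z_0)/(Z_L + Z_0) = (57 + j173)/(207 + j173)
|Γ| = 182/270

|Γ| ≈ 0.675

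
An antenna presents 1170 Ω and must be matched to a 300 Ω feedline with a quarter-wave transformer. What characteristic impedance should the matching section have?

Z_qwt ≈ 592 Ω

Z_qwt = √(Z_0·R_L) = √(300 × 1170) = √351000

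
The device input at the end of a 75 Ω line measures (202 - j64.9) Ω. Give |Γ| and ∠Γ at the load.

Γ ≈ 0.501 ∠ -13.9°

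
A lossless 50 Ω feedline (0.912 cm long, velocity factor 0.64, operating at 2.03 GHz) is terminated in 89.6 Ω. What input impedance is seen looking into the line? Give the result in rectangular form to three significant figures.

Z_in ≈ 52.2 − j30.1 Ω

λ = v/f = 0.64·c / 2.03 GHz = 0.0946 m
βl = 2π·l/λ = 2π × 0.0964 = 34.7°
tan(βl) = tan(34.7°) = 0.693
Z_in = Z_0·(Z_L + jZ_0·tanβl)/(Z_0 + jZ_L·tanβl)
     = 50·(89.6 + j34.6)/(50 + j62.1)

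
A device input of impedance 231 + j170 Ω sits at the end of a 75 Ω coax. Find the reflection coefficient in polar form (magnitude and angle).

Γ ≈ 0.659 ∠ 18.4°

Γ = (Z_L − Z_0)/(Z_L + Z_0) = (156 + j170)/(306 + j170)
|Γ| = 231/350 = 0.659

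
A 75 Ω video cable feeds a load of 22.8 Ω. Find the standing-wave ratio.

For a purely resistive load, VSWR = R_L/Z_0 or Z_0/R_L (whichever > 1) = 75/22.8

VSWR ≈ 3.29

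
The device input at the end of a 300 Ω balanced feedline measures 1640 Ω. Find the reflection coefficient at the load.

Γ = 0.691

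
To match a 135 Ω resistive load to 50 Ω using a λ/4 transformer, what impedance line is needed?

Z_qwt ≈ 82.2 Ω

Z_qwt = √(Z_0·R_L) = √(50 × 135) = √6750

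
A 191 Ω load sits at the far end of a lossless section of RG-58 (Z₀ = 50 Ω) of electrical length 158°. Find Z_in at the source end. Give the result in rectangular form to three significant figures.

tan(βl) = tan(158°) = -0.404
Z_in = Z_0·(Z_L + jZ_0·tanβl)/(Z_0 + jZ_L·tanβl)
     = 50·(191 − j20.2)/(50 − j77.2)

Z_in ≈ 65.7 + j81.2 Ω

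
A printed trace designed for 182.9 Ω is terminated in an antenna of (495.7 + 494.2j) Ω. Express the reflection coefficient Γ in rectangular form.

Γ ≈ 0.648 + j0.257

Γ = (Z_L − Z_0)/(Z_L + Z_0) = (312.8 + j494.2)/(678.6 + j494.2)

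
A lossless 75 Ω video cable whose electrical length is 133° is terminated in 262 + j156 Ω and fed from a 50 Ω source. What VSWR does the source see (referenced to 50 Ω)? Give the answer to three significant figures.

VSWR ≈ 4.59

tan(βl) = -1.07
Z_in = Z_0·(Z_L + jZ_0·tanβl)/(Z_0 + jZ_L·tanβl) = 23 + j50.1 Ω
Γ_s = (Z_in − Z_s)/(Z_in + Z_s) = (-27 + j50.1)/(73 + j50.1), |Γ_s| = 0.642
VSWR = (1 + |Γ_s|)/(1 − |Γ_s|)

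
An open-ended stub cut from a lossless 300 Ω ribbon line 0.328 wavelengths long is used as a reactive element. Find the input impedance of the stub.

βl = 2π × 0.328 = 118°
tan(βl) = -1.87
For an open-ended stub, Z_in = −jZ_0·cot(βl) = −jZ_0/tan(βl)

Z_in ≈ +j160 Ω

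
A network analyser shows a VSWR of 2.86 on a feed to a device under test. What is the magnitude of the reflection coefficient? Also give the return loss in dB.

|Γ| ≈ 0.482; return loss ≈ 6.34 dB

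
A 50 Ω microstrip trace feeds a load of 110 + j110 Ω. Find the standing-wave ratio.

VSWR ≈ 4.64

Γ = (Z_L − Z_0)/(Z_L + Z_0) = (60 + j110)/(160 + j110)
|Γ| = 125/194 = 0.645
VSWR = (1 + |Γ|)/(1 − |Γ|) = 1.65/0.355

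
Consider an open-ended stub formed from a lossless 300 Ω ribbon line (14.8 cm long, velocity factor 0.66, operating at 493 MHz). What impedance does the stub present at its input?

λ = v/f = 0.66·c / 493 MHz = 0.402 m
βl = 2π·l/λ = 2π × 0.369 = 133°
tan(βl) = -1.09
For an open-ended stub, Z_in = −jZ_0·cot(βl) = −jZ_0/tan(βl)

Z_in ≈ +j276 Ω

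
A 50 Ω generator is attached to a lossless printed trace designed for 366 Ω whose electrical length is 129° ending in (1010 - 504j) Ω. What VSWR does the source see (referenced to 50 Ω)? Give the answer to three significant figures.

VSWR ≈ 15.3

tan(βl) = -1.23
Z_in = Z_0·(Z_L + jZ_0·tanβl)/(Z_0 + jZ_L·tanβl) = 211 + j340 Ω
Γ_s = (Z_in − Z_s)/(Z_in + Z_s) = (161 + j340)/(261 + j340), |Γ_s| = 0.878
VSWR = (1 + |Γ_s|)/(1 − |Γ_s|)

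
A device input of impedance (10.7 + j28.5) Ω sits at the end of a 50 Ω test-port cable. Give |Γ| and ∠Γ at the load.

Γ ≈ 0.724 ∠ 119°

Γ = (Z_L − Z_0)/(Z_L + Z_0) = (-39.3 + j28.5)/(60.7 + j28.5)
|Γ| = 48.5/67.1 = 0.724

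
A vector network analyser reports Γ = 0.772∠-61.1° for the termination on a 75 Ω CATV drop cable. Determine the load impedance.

Z_L ≈ 35.7 − j119 Ω

Z_L = Z_0·(1 + Γ)/(1 − Γ) = 75·(1.37 − j0.676)/(0.627 + j0.676)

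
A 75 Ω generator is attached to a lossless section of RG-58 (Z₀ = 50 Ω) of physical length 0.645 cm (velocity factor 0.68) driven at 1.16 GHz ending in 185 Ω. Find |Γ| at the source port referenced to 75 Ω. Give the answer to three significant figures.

λ = v/f = 0.68·c / 1.16 GHz = 0.176 m
βl = 2π·l/λ = 2π × 0.0367 = 13.2°
tan(βl) = 0.235
Z_in = Z_0·(Z_L + jZ_0·tanβl)/(Z_0 + jZ_L·tanβl) = 111 − j84.9 Ω
Γ_s = (Z_in − Z_s)/(Z_in + Z_s) = (36.3 − j84.9)/(186 − j84.9), |Γ_s| = 0.451

|Γ| ≈ 0.451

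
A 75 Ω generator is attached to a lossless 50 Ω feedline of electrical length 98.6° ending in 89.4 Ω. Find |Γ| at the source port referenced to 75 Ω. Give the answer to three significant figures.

tan(βl) = -6.61
Z_in = Z_0·(Z_L + jZ_0·tanβl)/(Z_0 + jZ_L·tanβl) = 28.4 + j5.16 Ω
Γ_s = (Z_in − Z_s)/(Z_in + Z_s) = (-46.6 + j5.16)/(103 + j5.16), |Γ_s| = 0.453

|Γ| ≈ 0.453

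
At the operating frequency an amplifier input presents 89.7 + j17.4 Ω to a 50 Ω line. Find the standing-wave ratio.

Γ = (Z_L − Z_0)/(Z_L + Z_0) = (39.7 + j17.4)/(139.7 + j17.4)
|Γ| = 43.3/141 = 0.308
VSWR = (1 + |Γ|)/(1 − |Γ|) = 1.31/0.692

VSWR ≈ 1.89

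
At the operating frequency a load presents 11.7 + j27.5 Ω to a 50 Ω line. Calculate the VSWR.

Γ = (Z_L − Z_0)/(Z_L + Z_0) = (-38.3 + j27.5)/(61.7 + j27.5)
|Γ| = 47.2/67.6 = 0.698
VSWR = (1 + |Γ|)/(1 − |Γ|) = 1.7/0.302

VSWR ≈ 5.62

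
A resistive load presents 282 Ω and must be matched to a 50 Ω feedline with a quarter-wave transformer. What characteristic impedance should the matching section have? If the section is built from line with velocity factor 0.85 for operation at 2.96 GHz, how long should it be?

Z_qwt = √(Z_0·R_L) = √(50 × 282) = √14100
λ = 0.85·c/f = 0.0861 m, so l = λ/4 = 0.0215 m

Z_qwt ≈ 119 Ω; length ≈ 2.15 cm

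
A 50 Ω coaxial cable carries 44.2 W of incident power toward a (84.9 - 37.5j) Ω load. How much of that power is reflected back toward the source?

|Γ| = |(34.9 − j37.5)/(134.9 − j37.5)| = 0.366
|Γ|² = 0.134
P_refl = |Γ|²·P_inc = 5.92 W, P_del = (1 − |Γ|²)·P_inc = 38.3 W

P_reflected ≈ 5.92 W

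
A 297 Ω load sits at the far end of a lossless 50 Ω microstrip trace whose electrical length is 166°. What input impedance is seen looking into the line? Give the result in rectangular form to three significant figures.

tan(βl) = tan(166°) = -0.249
Z_in = Z_0·(Z_L + jZ_0·tanβl)/(Z_0 + jZ_L·tanβl)
     = 50·(297 − j12.5)/(50 − j74.1)

Z_in ≈ 98.8 + j134 Ω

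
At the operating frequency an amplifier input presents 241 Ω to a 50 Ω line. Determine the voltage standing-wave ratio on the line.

For a purely resistive load, VSWR = R_L/Z_0 or Z_0/R_L (whichever > 1) = 241/50

VSWR ≈ 4.82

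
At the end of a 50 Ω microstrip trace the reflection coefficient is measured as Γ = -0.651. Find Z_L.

Z_L ≈ 10.6 Ω

Z_L = Z_0·(1 + Γ)/(1 − Γ) = 50·(0.349)/(1.65)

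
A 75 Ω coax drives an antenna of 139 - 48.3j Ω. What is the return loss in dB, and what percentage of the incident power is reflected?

RL ≈ 8.74 dB; 13.4% of incident power reflected

Γ = (64 − j48.3)/(214 − j48.3), |Γ| = 0.365
RL = −20·log₁₀(0.365) = 8.74 dB
P_refl/P_inc = |Γ|² = 0.134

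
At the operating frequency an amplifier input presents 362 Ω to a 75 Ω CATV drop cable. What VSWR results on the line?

For a purely resistive load, VSWR = R_L/Z_0 or Z_0/R_L (whichever > 1) = 362/75

VSWR ≈ 4.83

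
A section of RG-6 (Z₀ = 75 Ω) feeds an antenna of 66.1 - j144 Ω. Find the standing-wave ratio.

VSWR ≈ 6.03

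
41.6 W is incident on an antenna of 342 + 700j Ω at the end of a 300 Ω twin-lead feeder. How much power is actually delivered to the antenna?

|Γ| = |(42 + j700)/(642 + j700)| = 0.738
|Γ|² = 0.545
P_refl = |Γ|²·P_inc = 22.7 W, P_del = (1 − |Γ|²)·P_inc = 18.9 W

P_delivered ≈ 18.9 W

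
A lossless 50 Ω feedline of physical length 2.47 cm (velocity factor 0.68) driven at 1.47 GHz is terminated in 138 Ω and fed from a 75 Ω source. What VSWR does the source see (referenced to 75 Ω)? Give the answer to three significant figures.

VSWR ≈ 3.73

λ = v/f = 0.68·c / 1.47 GHz = 0.139 m
βl = 2π·l/λ = 2π × 0.178 = 64.1°
tan(βl) = 2.06
Z_in = Z_0·(Z_L + jZ_0·tanβl)/(Z_0 + jZ_L·tanβl) = 21.7 − j20.5 Ω
Γ_s = (Z_in − Z_s)/(Z_in + Z_s) = (-53.3 − j20.5)/(96.7 − j20.5), |Γ_s| = 0.577
VSWR = (1 + |Γ_s|)/(1 − |Γ_s|)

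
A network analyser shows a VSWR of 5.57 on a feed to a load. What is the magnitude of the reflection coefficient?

|Γ| = (S − 1)/(S + 1) = (5.57 − 1)/(5.57 + 1) = 4.57/6.57

|Γ| ≈ 0.696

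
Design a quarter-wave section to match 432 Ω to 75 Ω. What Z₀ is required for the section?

Z_qwt = √(Z_0·R_L) = √(75 × 432) = √32400

Z_qwt ≈ 180 Ω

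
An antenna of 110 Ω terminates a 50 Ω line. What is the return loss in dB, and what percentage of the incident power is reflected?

Γ = (110 − 50)/(110 + 50) = 0.375
RL = −20·log₁₀(0.375) = 8.52 dB
P_refl/P_inc = |Γ|² = 0.141

RL ≈ 8.52 dB; 14.1% of incident power reflected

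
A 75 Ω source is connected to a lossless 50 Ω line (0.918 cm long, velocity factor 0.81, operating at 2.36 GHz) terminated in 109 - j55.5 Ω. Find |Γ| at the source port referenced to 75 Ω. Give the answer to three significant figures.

|Γ| ≈ 0.514

λ = v/f = 0.81·c / 2.36 GHz = 0.103 m
βl = 2π·l/λ = 2π × 0.0892 = 32.1°
tan(βl) = 0.627
Z_in = Z_0·(Z_L + jZ_0·tanβl)/(Z_0 + jZ_L·tanβl) = 32 − j40 Ω
Γ_s = (Z_in − Z_s)/(Z_in + Z_s) = (-43 − j40)/(107 − j40), |Γ_s| = 0.514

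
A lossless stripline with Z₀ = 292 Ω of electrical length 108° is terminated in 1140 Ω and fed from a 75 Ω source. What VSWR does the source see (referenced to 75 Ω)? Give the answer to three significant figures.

tan(βl) = -3.08
Z_in = Z_0·(Z_L + jZ_0·tanβl)/(Z_0 + jZ_L·tanβl) = 82.1 + j88 Ω
Γ_s = (Z_in − Z_s)/(Z_in + Z_s) = (7.12 + j88)/(157 + j88), |Γ_s| = 0.49
VSWR = (1 + |Γ_s|)/(1 − |Γ_s|)

VSWR ≈ 2.92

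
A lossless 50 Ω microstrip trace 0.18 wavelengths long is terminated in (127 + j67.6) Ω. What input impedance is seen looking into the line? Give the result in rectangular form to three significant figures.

Z_in ≈ 21.5 − j31 Ω

βl = 2π × 0.18 = 64.8°
tan(βl) = tan(64.8°) = 2.13
Z_in = Z_0·(Z_L + jZ_0·tanβl)/(Z_0 + jZ_L·tanβl)
     = 50·(127 + j174)/(-93.7 + j270)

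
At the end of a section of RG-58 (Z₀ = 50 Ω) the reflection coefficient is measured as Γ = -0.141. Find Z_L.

Z_L ≈ 37.6 Ω

Z_L = Z_0·(1 + Γ)/(1 − Γ) = 50·(0.859)/(1.14)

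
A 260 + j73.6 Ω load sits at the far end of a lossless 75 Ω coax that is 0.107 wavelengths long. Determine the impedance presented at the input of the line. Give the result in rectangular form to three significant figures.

βl = 2π × 0.107 = 38.5°
tan(βl) = tan(38.5°) = 0.796
Z_in = Z_0·(Z_L + jZ_0·tanβl)/(Z_0 + jZ_L·tanβl)
     = 75·(260 + j133)/(16.4 + j207)

Z_in ≈ 55.4 − j89.8 Ω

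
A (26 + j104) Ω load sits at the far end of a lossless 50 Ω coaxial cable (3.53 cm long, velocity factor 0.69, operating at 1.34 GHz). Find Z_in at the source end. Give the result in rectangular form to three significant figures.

Z_in ≈ 6.54 − j31.2 Ω

λ = v/f = 0.69·c / 1.34 GHz = 0.154 m
βl = 2π·l/λ = 2π × 0.229 = 82.3°
tan(βl) = tan(82.3°) = 7.36
Z_in = Z_0·(Z_L + jZ_0·tanβl)/(Z_0 + jZ_L·tanβl)
     = 50·(26 + j472)/(-716 + j191)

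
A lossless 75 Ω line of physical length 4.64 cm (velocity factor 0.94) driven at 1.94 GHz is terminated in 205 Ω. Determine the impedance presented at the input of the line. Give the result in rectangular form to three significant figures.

λ = v/f = 0.94·c / 1.94 GHz = 0.145 m
βl = 2π·l/λ = 2π × 0.319 = 115°
tan(βl) = tan(115°) = -2.15
Z_in = Z_0·(Z_L + jZ_0·tanβl)/(Z_0 + jZ_L·tanβl)
     = 75·(205 − j161)/(75 − j441)

Z_in ≈ 32.4 + j29.3 Ω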